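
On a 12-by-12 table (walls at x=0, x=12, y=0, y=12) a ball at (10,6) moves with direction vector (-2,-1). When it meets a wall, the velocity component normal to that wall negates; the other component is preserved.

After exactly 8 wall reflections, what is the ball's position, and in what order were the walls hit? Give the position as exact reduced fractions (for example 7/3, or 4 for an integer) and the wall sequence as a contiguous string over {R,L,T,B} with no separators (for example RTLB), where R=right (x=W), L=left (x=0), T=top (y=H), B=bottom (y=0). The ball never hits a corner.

Final position: (2,0)
Wall sequence: LBRLTRLB

1. t=5 → L at (0,1); v=(2,-1)
2. t=1 → B at (2,0); v=(2,1)
3. t=5 → R at (12,5); v=(-2,1)
4. t=6 → L at (0,11); v=(2,1)
5. t=1 → T at (2,12); v=(2,-1)
6. t=5 → R at (12,7); v=(-2,-1)
7. t=6 → L at (0,1); v=(2,-1)
8. t=1 → B at (2,0); v=(2,1)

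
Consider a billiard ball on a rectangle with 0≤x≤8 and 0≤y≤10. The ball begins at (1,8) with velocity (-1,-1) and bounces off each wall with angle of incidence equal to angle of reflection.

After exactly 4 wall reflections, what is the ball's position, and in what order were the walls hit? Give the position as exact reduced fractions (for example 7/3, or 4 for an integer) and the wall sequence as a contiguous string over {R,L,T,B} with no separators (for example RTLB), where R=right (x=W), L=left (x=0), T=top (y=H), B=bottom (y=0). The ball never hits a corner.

Final position: (0,9)
Wall sequence: LBRL

1. t=1 → L at (0,7); v=(1,-1)
2. t=7 → B at (7,0); v=(1,1)
3. t=1 → R at (8,1); v=(-1,1)
4. t=8 → L at (0,9); v=(1,1)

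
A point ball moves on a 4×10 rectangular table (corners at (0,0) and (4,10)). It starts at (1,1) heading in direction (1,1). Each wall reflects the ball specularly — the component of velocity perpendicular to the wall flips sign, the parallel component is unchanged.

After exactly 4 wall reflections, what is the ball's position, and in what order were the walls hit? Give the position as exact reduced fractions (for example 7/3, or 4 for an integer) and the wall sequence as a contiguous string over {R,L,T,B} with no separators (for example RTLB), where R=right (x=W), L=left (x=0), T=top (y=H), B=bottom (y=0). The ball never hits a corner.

Final position: (4,8)
Wall sequence: RLTR

1. t=3 → R at (4,4); v=(-1,1)
2. t=4 → L at (0,8); v=(1,1)
3. t=2 → T at (2,10); v=(1,-1)
4. t=2 → R at (4,8); v=(-1,-1)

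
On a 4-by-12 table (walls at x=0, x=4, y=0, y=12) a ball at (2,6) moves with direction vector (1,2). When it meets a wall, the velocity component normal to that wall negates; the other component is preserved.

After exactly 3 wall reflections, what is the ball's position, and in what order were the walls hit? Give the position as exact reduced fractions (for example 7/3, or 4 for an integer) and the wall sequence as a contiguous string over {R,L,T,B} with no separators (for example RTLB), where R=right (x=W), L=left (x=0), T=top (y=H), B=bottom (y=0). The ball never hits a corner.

1. t=2 → R at (4,10); v=(-1,2)
2. t=1 → T at (3,12); v=(-1,-2)
3. t=3 → L at (0,6); v=(1,-2)

Final position: (0,6)
Wall sequence: RTL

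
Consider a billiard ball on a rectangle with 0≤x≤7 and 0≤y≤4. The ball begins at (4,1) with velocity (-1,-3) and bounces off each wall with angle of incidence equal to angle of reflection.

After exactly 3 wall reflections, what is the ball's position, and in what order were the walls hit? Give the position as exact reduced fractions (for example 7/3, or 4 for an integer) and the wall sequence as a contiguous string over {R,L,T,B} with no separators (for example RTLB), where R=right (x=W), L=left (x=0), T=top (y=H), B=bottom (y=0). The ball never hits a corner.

Final position: (1,0)
Wall sequence: BTB

1. t=1/3 → B at (11/3,0); v=(-1,3)
2. t=4/3 → T at (7/3,4); v=(-1,-3)
3. t=4/3 → B at (1,0); v=(-1,3)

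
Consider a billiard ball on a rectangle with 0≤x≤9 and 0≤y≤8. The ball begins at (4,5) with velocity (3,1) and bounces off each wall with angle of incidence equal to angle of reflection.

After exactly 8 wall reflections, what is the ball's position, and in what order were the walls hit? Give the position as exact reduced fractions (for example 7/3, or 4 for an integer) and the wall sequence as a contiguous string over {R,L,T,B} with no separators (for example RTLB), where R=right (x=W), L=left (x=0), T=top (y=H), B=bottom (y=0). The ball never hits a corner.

1. t=5/3 → R at (9,20/3); v=(-3,1)
2. t=4/3 → T at (5,8); v=(-3,-1)
3. t=5/3 → L at (0,19/3); v=(3,-1)
4. t=3 → R at (9,10/3); v=(-3,-1)
5. t=3 → L at (0,1/3); v=(3,-1)
6. t=1/3 → B at (1,0); v=(3,1)
7. t=8/3 → R at (9,8/3); v=(-3,1)
8. t=3 → L at (0,17/3); v=(3,1)

Final position: (0,17/3)
Wall sequence: RTLRLBRL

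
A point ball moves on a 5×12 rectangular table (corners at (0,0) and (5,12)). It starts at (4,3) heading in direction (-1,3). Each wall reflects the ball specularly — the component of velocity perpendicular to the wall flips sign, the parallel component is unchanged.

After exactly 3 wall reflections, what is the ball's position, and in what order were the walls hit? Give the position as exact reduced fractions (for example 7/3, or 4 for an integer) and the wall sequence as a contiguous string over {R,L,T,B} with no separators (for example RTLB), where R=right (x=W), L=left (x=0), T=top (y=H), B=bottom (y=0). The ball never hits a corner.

1. t=3 → T at (1,12); v=(-1,-3)
2. t=1 → L at (0,9); v=(1,-3)
3. t=3 → B at (3,0); v=(1,3)

Final position: (3,0)
Wall sequence: TLB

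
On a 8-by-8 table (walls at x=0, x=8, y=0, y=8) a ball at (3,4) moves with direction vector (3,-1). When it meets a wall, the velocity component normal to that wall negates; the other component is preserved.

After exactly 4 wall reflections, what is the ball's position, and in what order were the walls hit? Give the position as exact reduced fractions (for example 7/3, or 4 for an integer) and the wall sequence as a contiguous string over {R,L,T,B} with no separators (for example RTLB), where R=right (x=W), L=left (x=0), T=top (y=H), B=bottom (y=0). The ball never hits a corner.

1. t=5/3 → R at (8,7/3); v=(-3,-1)
2. t=7/3 → B at (1,0); v=(-3,1)
3. t=1/3 → L at (0,1/3); v=(3,1)
4. t=8/3 → R at (8,3); v=(-3,1)

Final position: (8,3)
Wall sequence: RBLR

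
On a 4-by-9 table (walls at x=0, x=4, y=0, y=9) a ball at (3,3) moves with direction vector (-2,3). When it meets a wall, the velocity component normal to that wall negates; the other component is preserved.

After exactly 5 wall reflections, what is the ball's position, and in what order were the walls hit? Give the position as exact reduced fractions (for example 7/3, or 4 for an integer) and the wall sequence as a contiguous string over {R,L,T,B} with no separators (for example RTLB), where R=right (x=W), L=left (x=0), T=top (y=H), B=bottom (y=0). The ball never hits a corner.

Final position: (0,3/2)
Wall sequence: LTRBL

1. t=3/2 → L at (0,15/2); v=(2,3)
2. t=1/2 → T at (1,9); v=(2,-3)
3. t=3/2 → R at (4,9/2); v=(-2,-3)
4. t=3/2 → B at (1,0); v=(-2,3)
5. t=1/2 → L at (0,3/2); v=(2,3)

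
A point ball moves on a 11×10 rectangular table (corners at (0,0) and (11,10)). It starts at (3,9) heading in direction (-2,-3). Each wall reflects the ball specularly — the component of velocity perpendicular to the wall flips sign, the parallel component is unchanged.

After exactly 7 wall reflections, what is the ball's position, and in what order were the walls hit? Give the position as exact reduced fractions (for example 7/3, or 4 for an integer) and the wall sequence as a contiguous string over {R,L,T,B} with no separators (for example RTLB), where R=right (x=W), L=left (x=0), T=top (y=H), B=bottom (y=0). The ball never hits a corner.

Final position: (1,10)
Wall sequence: LBTRBLT

1. t=3/2 → L at (0,9/2); v=(2,-3)
2. t=3/2 → B at (3,0); v=(2,3)
3. t=10/3 → T at (29/3,10); v=(2,-3)
4. t=2/3 → R at (11,8); v=(-2,-3)
5. t=8/3 → B at (17/3,0); v=(-2,3)
6. t=17/6 → L at (0,17/2); v=(2,3)
7. t=1/2 → T at (1,10); v=(2,-3)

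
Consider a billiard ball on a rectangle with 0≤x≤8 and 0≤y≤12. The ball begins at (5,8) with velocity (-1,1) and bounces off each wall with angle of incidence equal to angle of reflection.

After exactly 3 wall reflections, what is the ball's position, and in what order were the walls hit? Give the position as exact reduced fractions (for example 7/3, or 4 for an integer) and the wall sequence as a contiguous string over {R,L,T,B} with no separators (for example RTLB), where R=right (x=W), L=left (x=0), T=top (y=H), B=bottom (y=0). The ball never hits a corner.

Final position: (8,3)
Wall sequence: TLR

1. t=4 → T at (1,12); v=(-1,-1)
2. t=1 → L at (0,11); v=(1,-1)
3. t=8 → R at (8,3); v=(-1,-1)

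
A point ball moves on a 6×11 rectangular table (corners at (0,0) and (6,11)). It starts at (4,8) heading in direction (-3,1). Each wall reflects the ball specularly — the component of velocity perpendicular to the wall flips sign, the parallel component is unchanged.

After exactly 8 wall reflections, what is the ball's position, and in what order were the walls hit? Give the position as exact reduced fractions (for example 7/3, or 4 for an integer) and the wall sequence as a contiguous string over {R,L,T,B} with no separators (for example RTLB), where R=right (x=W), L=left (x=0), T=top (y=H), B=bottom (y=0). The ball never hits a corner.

1. t=4/3 → L at (0,28/3); v=(3,1)
2. t=5/3 → T at (5,11); v=(3,-1)
3. t=1/3 → R at (6,32/3); v=(-3,-1)
4. t=2 → L at (0,26/3); v=(3,-1)
5. t=2 → R at (6,20/3); v=(-3,-1)
6. t=2 → L at (0,14/3); v=(3,-1)
7. t=2 → R at (6,8/3); v=(-3,-1)
8. t=2 → L at (0,2/3); v=(3,-1)

Final position: (0,2/3)
Wall sequence: LTRLRLRL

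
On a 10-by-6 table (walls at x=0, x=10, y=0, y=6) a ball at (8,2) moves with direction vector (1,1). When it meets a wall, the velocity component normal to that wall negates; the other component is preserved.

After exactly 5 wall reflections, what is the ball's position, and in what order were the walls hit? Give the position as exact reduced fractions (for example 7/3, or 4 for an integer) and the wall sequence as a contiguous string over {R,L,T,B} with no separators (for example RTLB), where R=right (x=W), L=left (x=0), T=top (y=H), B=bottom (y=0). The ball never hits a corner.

1. t=2 → R at (10,4); v=(-1,1)
2. t=2 → T at (8,6); v=(-1,-1)
3. t=6 → B at (2,0); v=(-1,1)
4. t=2 → L at (0,2); v=(1,1)
5. t=4 → T at (4,6); v=(1,-1)

Final position: (4,6)
Wall sequence: RTBLT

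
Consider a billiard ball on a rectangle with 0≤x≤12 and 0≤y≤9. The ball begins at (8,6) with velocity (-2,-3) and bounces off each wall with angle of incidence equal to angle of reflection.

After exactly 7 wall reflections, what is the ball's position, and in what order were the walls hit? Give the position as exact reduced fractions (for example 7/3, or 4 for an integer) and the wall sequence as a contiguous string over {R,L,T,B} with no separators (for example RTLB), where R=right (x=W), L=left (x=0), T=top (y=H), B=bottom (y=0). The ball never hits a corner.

1. t=2 → B at (4,0); v=(-2,3)
2. t=2 → L at (0,6); v=(2,3)
3. t=1 → T at (2,9); v=(2,-3)
4. t=3 → B at (8,0); v=(2,3)
5. t=2 → R at (12,6); v=(-2,3)
6. t=1 → T at (10,9); v=(-2,-3)
7. t=3 → B at (4,0); v=(-2,3)

Final position: (4,0)
Wall sequence: BLTBRTB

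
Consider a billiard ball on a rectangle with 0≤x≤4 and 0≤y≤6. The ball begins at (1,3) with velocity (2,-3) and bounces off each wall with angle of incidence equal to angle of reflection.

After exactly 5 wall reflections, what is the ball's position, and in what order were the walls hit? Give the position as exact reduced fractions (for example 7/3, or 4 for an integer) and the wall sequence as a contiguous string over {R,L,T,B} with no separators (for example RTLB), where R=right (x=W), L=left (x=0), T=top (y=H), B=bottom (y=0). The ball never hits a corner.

1. t=1 → B at (3,0); v=(2,3)
2. t=1/2 → R at (4,3/2); v=(-2,3)
3. t=3/2 → T at (1,6); v=(-2,-3)
4. t=1/2 → L at (0,9/2); v=(2,-3)
5. t=3/2 → B at (3,0); v=(2,3)

Final position: (3,0)
Wall sequence: BRTLB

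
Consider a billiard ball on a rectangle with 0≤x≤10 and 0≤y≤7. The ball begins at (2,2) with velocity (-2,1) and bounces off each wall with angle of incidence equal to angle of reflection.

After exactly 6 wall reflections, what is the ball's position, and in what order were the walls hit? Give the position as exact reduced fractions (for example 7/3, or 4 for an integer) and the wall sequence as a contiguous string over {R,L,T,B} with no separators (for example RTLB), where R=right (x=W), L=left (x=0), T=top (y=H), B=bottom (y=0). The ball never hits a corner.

Final position: (10,4)
Wall sequence: LTRLBR

1. t=1 → L at (0,3); v=(2,1)
2. t=4 → T at (8,7); v=(2,-1)
3. t=1 → R at (10,6); v=(-2,-1)
4. t=5 → L at (0,1); v=(2,-1)
5. t=1 → B at (2,0); v=(2,1)
6. t=4 → R at (10,4); v=(-2,1)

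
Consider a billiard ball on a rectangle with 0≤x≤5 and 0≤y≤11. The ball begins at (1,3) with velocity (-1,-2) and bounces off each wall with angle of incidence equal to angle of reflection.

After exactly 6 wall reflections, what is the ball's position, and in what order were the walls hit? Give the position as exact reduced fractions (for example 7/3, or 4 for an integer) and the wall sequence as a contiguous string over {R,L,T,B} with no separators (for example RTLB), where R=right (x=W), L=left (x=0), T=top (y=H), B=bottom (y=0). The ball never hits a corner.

Final position: (3/2,0)
Wall sequence: LBRTLB

1. t=1 → L at (0,1); v=(1,-2)
2. t=1/2 → B at (1/2,0); v=(1,2)
3. t=9/2 → R at (5,9); v=(-1,2)
4. t=1 → T at (4,11); v=(-1,-2)
5. t=4 → L at (0,3); v=(1,-2)
6. t=3/2 → B at (3/2,0); v=(1,2)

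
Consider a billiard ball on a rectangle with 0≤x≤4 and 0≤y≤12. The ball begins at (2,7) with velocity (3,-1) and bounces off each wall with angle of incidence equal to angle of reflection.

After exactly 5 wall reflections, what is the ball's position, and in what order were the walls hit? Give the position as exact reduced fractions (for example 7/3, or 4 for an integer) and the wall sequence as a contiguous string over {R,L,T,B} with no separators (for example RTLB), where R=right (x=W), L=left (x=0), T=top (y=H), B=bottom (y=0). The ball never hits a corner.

Final position: (4,1)
Wall sequence: RLRLR

1. t=2/3 → R at (4,19/3); v=(-3,-1)
2. t=4/3 → L at (0,5); v=(3,-1)
3. t=4/3 → R at (4,11/3); v=(-3,-1)
4. t=4/3 → L at (0,7/3); v=(3,-1)
5. t=4/3 → R at (4,1); v=(-3,-1)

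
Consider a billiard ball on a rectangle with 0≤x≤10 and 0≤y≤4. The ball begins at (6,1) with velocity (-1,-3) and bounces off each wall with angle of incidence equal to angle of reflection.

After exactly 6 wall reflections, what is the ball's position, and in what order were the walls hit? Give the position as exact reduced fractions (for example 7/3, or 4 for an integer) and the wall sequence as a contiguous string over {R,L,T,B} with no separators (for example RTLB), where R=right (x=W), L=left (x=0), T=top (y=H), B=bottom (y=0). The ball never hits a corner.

1. t=1/3 → B at (17/3,0); v=(-1,3)
2. t=4/3 → T at (13/3,4); v=(-1,-3)
3. t=4/3 → B at (3,0); v=(-1,3)
4. t=4/3 → T at (5/3,4); v=(-1,-3)
5. t=4/3 → B at (1/3,0); v=(-1,3)
6. t=1/3 → L at (0,1); v=(1,3)

Final position: (0,1)
Wall sequence: BTBTBL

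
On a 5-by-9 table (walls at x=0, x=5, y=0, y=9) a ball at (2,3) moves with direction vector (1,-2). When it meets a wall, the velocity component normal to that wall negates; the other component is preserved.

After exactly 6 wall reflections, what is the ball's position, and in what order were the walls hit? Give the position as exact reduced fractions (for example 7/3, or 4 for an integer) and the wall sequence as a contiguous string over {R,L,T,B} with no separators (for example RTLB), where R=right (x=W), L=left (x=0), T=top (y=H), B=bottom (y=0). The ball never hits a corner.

Final position: (5,5)
Wall sequence: BRTLBR

1. t=3/2 → B at (7/2,0); v=(1,2)
2. t=3/2 → R at (5,3); v=(-1,2)
3. t=3 → T at (2,9); v=(-1,-2)
4. t=2 → L at (0,5); v=(1,-2)
5. t=5/2 → B at (5/2,0); v=(1,2)
6. t=5/2 → R at (5,5); v=(-1,2)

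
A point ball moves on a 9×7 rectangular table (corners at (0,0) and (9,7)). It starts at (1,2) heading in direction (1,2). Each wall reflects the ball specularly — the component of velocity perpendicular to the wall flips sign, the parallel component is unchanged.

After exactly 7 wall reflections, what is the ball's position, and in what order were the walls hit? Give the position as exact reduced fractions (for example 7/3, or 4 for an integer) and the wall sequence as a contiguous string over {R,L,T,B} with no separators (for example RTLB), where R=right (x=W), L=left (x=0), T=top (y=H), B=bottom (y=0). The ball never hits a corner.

1. t=5/2 → T at (7/2,7); v=(1,-2)
2. t=7/2 → B at (7,0); v=(1,2)
3. t=2 → R at (9,4); v=(-1,2)
4. t=3/2 → T at (15/2,7); v=(-1,-2)
5. t=7/2 → B at (4,0); v=(-1,2)
6. t=7/2 → T at (1/2,7); v=(-1,-2)
7. t=1/2 → L at (0,6); v=(1,-2)

Final position: (0,6)
Wall sequence: TBRTBTL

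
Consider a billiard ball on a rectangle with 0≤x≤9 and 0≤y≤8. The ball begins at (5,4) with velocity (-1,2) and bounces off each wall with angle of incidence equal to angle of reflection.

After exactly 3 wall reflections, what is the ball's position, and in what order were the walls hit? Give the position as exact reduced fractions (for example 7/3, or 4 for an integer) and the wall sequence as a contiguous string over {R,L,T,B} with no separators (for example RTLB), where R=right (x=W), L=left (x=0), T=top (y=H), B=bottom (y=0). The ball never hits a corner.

Final position: (1,0)
Wall sequence: TLB

1. t=2 → T at (3,8); v=(-1,-2)
2. t=3 → L at (0,2); v=(1,-2)
3. t=1 → B at (1,0); v=(1,2)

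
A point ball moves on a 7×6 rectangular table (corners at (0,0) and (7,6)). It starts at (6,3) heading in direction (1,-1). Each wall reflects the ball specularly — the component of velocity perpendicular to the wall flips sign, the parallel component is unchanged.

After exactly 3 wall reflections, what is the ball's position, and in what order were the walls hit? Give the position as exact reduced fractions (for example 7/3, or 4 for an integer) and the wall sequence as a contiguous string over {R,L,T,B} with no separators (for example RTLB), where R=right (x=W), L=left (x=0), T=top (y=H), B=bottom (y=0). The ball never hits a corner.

1. t=1 → R at (7,2); v=(-1,-1)
2. t=2 → B at (5,0); v=(-1,1)
3. t=5 → L at (0,5); v=(1,1)

Final position: (0,5)
Wall sequence: RBL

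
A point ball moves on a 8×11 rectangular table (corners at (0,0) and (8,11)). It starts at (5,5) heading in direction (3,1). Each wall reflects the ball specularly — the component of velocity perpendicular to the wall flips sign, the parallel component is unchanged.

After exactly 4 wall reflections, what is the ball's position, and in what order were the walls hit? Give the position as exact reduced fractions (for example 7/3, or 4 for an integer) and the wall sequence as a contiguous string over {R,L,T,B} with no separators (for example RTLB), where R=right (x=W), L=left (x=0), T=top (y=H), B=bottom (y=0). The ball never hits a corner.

1. t=1 → R at (8,6); v=(-3,1)
2. t=8/3 → L at (0,26/3); v=(3,1)
3. t=7/3 → T at (7,11); v=(3,-1)
4. t=1/3 → R at (8,32/3); v=(-3,-1)

Final position: (8,32/3)
Wall sequence: RLTR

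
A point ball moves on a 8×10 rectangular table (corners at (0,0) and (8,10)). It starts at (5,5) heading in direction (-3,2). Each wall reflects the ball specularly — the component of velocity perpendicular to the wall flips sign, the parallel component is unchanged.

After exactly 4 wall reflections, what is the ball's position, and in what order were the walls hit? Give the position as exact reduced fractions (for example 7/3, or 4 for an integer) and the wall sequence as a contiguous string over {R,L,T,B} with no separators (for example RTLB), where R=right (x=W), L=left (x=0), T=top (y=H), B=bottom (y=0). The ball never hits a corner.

Final position: (0,1)
Wall sequence: LTRL

1. t=5/3 → L at (0,25/3); v=(3,2)
2. t=5/6 → T at (5/2,10); v=(3,-2)
3. t=11/6 → R at (8,19/3); v=(-3,-2)
4. t=8/3 → L at (0,1); v=(3,-2)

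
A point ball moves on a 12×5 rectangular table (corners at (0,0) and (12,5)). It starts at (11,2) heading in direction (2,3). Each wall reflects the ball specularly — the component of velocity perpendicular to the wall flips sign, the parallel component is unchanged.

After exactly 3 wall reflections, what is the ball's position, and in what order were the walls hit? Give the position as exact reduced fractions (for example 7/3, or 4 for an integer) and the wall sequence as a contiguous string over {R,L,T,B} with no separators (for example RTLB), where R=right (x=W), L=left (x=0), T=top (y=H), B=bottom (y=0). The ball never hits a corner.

1. t=1/2 → R at (12,7/2); v=(-2,3)
2. t=1/2 → T at (11,5); v=(-2,-3)
3. t=5/3 → B at (23/3,0); v=(-2,3)

Final position: (23/3,0)
Wall sequence: RTB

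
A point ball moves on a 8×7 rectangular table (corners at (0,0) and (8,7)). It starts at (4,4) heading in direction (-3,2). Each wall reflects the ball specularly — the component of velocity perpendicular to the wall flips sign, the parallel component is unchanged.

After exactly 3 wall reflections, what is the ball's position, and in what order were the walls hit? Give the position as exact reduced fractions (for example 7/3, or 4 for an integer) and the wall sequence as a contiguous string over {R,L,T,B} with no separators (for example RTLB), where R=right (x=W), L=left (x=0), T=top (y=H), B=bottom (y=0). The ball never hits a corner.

1. t=4/3 → L at (0,20/3); v=(3,2)
2. t=1/6 → T at (1/2,7); v=(3,-2)
3. t=5/2 → R at (8,2); v=(-3,-2)

Final position: (8,2)
Wall sequence: LTR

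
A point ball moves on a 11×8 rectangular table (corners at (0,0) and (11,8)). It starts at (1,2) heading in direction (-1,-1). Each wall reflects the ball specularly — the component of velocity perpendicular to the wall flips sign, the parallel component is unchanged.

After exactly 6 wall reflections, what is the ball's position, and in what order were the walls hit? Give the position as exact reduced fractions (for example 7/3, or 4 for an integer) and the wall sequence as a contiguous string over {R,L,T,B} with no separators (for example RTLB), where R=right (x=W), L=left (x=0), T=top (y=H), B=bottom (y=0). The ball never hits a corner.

Final position: (0,5)
Wall sequence: LBTRBL

1. t=1 → L at (0,1); v=(1,-1)
2. t=1 → B at (1,0); v=(1,1)
3. t=8 → T at (9,8); v=(1,-1)
4. t=2 → R at (11,6); v=(-1,-1)
5. t=6 → B at (5,0); v=(-1,1)
6. t=5 → L at (0,5); v=(1,1)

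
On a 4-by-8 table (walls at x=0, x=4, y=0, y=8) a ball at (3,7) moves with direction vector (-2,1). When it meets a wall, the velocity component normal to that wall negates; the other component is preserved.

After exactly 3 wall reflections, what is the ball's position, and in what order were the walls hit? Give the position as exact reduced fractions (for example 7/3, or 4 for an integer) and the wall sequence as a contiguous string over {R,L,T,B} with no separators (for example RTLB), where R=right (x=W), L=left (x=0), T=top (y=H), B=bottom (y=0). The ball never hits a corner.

Final position: (4,11/2)
Wall sequence: TLR

1. t=1 → T at (1,8); v=(-2,-1)
2. t=1/2 → L at (0,15/2); v=(2,-1)
3. t=2 → R at (4,11/2); v=(-2,-1)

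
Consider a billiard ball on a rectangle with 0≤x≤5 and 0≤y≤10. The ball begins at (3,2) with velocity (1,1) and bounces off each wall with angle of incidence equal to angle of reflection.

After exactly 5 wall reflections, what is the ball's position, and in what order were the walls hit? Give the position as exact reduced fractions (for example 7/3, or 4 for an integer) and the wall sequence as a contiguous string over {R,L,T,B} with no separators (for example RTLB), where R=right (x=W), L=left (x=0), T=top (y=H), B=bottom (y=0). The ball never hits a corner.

Final position: (0,1)
Wall sequence: RLTRL

1. t=2 → R at (5,4); v=(-1,1)
2. t=5 → L at (0,9); v=(1,1)
3. t=1 → T at (1,10); v=(1,-1)
4. t=4 → R at (5,6); v=(-1,-1)
5. t=5 → L at (0,1); v=(1,-1)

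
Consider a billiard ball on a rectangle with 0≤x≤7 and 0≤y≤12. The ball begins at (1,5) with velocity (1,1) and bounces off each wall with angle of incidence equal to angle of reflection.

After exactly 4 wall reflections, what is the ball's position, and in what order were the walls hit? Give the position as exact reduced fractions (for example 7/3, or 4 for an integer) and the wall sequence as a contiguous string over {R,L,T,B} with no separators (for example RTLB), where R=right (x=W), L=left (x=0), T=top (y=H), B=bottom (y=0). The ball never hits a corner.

1. t=6 → R at (7,11); v=(-1,1)
2. t=1 → T at (6,12); v=(-1,-1)
3. t=6 → L at (0,6); v=(1,-1)
4. t=6 → B at (6,0); v=(1,1)

Final position: (6,0)
Wall sequence: RTLB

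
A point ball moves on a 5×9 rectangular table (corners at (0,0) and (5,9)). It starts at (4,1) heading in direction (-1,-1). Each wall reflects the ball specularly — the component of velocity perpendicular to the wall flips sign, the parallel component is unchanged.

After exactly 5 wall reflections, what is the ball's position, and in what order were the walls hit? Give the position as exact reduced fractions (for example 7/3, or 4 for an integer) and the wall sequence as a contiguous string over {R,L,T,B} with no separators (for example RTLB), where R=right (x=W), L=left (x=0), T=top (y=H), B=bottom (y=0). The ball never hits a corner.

1. t=1 → B at (3,0); v=(-1,1)
2. t=3 → L at (0,3); v=(1,1)
3. t=5 → R at (5,8); v=(-1,1)
4. t=1 → T at (4,9); v=(-1,-1)
5. t=4 → L at (0,5); v=(1,-1)

Final position: (0,5)
Wall sequence: BLRTL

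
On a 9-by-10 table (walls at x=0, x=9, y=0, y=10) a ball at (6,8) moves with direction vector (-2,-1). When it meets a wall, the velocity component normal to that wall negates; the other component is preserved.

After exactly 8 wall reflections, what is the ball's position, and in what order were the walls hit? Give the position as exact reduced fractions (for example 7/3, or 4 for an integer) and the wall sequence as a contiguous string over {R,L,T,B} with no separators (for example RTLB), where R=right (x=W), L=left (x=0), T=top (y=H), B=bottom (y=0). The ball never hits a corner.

Final position: (9,5/2)
Wall sequence: LRBLRTLR

1. t=3 → L at (0,5); v=(2,-1)
2. t=9/2 → R at (9,1/2); v=(-2,-1)
3. t=1/2 → B at (8,0); v=(-2,1)
4. t=4 → L at (0,4); v=(2,1)
5. t=9/2 → R at (9,17/2); v=(-2,1)
6. t=3/2 → T at (6,10); v=(-2,-1)
7. t=3 → L at (0,7); v=(2,-1)
8. t=9/2 → R at (9,5/2); v=(-2,-1)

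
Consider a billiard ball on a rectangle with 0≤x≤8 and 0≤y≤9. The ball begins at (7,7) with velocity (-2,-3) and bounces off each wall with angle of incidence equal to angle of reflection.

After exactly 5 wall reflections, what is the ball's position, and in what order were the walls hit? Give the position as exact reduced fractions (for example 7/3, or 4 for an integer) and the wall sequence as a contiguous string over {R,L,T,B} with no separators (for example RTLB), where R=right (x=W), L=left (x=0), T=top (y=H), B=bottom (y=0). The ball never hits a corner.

Final position: (19/3,0)
Wall sequence: BLTRB

1. t=7/3 → B at (7/3,0); v=(-2,3)
2. t=7/6 → L at (0,7/2); v=(2,3)
3. t=11/6 → T at (11/3,9); v=(2,-3)
4. t=13/6 → R at (8,5/2); v=(-2,-3)
5. t=5/6 → B at (19/3,0); v=(-2,3)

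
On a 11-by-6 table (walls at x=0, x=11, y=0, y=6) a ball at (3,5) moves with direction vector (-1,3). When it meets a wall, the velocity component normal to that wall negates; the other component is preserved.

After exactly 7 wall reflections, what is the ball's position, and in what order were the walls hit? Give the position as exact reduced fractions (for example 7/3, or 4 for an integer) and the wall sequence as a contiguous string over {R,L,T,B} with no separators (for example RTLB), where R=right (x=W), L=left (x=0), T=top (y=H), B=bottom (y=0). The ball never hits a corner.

1. t=1/3 → T at (8/3,6); v=(-1,-3)
2. t=2 → B at (2/3,0); v=(-1,3)
3. t=2/3 → L at (0,2); v=(1,3)
4. t=4/3 → T at (4/3,6); v=(1,-3)
5. t=2 → B at (10/3,0); v=(1,3)
6. t=2 → T at (16/3,6); v=(1,-3)
7. t=2 → B at (22/3,0); v=(1,3)

Final position: (22/3,0)
Wall sequence: TBLTBTB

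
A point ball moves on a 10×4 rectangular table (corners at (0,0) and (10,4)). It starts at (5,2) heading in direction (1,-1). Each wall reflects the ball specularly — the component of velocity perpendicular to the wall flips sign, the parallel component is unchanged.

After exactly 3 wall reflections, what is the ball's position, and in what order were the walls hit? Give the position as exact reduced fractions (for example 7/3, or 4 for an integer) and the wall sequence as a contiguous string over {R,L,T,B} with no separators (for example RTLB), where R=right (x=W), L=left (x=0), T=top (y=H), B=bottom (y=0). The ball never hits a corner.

1. t=2 → B at (7,0); v=(1,1)
2. t=3 → R at (10,3); v=(-1,1)
3. t=1 → T at (9,4); v=(-1,-1)

Final position: (9,4)
Wall sequence: BRT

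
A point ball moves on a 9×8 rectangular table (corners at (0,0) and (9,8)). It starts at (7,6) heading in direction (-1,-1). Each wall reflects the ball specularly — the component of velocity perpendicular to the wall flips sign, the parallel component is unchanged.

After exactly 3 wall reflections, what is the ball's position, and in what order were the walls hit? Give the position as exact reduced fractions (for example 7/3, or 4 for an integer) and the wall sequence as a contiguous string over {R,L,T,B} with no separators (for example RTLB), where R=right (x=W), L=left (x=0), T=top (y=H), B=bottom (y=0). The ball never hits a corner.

1. t=6 → B at (1,0); v=(-1,1)
2. t=1 → L at (0,1); v=(1,1)
3. t=7 → T at (7,8); v=(1,-1)

Final position: (7,8)
Wall sequence: BLT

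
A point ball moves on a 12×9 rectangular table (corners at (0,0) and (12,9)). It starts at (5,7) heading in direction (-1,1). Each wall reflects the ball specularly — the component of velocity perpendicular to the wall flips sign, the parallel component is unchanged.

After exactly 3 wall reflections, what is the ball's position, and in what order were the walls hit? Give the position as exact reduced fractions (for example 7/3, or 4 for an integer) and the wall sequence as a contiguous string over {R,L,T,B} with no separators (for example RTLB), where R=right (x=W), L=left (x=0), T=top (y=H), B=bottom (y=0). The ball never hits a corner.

1. t=2 → T at (3,9); v=(-1,-1)
2. t=3 → L at (0,6); v=(1,-1)
3. t=6 → B at (6,0); v=(1,1)

Final position: (6,0)
Wall sequence: TLB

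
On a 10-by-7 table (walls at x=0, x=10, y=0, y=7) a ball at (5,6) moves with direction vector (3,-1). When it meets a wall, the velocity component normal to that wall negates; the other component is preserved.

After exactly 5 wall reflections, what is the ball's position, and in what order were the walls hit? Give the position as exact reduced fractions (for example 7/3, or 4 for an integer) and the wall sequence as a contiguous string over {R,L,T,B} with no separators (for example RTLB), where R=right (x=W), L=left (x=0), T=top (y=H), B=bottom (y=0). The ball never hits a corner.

Final position: (0,17/3)
Wall sequence: RLBRL

1. t=5/3 → R at (10,13/3); v=(-3,-1)
2. t=10/3 → L at (0,1); v=(3,-1)
3. t=1 → B at (3,0); v=(3,1)
4. t=7/3 → R at (10,7/3); v=(-3,1)
5. t=10/3 → L at (0,17/3); v=(3,1)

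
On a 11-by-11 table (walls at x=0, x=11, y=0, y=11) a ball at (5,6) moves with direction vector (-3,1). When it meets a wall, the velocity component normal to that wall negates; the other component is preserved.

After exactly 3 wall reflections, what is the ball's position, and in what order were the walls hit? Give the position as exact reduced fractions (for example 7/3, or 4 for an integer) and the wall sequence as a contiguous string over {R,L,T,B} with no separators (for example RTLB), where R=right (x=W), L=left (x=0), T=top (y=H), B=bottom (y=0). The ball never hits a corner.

1. t=5/3 → L at (0,23/3); v=(3,1)
2. t=10/3 → T at (10,11); v=(3,-1)
3. t=1/3 → R at (11,32/3); v=(-3,-1)

Final position: (11,32/3)
Wall sequence: LTR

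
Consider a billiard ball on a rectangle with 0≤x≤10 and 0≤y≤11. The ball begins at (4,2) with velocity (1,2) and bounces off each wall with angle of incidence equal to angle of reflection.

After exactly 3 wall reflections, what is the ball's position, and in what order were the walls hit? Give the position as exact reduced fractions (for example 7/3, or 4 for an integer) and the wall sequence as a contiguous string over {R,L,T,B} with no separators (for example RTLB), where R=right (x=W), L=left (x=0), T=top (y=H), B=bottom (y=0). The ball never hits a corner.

1. t=9/2 → T at (17/2,11); v=(1,-2)
2. t=3/2 → R at (10,8); v=(-1,-2)
3. t=4 → B at (6,0); v=(-1,2)

Final position: (6,0)
Wall sequence: TRB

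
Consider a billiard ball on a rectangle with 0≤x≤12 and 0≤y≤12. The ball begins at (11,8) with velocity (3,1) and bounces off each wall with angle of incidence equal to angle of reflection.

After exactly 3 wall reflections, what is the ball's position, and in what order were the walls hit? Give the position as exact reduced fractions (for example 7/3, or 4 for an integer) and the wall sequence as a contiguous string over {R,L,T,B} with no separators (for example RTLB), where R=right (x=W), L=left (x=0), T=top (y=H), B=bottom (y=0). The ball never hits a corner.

1. t=1/3 → R at (12,25/3); v=(-3,1)
2. t=11/3 → T at (1,12); v=(-3,-1)
3. t=1/3 → L at (0,35/3); v=(3,-1)

Final position: (0,35/3)
Wall sequence: RTL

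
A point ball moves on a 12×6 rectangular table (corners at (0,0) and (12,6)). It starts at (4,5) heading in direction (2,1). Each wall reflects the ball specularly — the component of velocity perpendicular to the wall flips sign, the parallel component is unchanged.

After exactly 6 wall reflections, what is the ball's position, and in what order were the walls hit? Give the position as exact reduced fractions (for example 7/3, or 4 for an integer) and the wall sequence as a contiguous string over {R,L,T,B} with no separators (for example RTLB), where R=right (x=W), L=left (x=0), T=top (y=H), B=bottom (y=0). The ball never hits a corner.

1. t=1 → T at (6,6); v=(2,-1)
2. t=3 → R at (12,3); v=(-2,-1)
3. t=3 → B at (6,0); v=(-2,1)
4. t=3 → L at (0,3); v=(2,1)
5. t=3 → T at (6,6); v=(2,-1)
6. t=3 → R at (12,3); v=(-2,-1)

Final position: (12,3)
Wall sequence: TRBLTR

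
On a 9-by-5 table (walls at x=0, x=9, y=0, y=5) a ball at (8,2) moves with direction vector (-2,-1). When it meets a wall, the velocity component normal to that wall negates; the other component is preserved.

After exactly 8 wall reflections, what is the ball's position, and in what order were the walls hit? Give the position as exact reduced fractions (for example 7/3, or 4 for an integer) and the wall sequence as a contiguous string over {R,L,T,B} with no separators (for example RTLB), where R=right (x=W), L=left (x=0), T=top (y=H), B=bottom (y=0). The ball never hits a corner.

Final position: (9,9/2)
Wall sequence: BLTRBLTR

1. t=2 → B at (4,0); v=(-2,1)
2. t=2 → L at (0,2); v=(2,1)
3. t=3 → T at (6,5); v=(2,-1)
4. t=3/2 → R at (9,7/2); v=(-2,-1)
5. t=7/2 → B at (2,0); v=(-2,1)
6. t=1 → L at (0,1); v=(2,1)
7. t=4 → T at (8,5); v=(2,-1)
8. t=1/2 → R at (9,9/2); v=(-2,-1)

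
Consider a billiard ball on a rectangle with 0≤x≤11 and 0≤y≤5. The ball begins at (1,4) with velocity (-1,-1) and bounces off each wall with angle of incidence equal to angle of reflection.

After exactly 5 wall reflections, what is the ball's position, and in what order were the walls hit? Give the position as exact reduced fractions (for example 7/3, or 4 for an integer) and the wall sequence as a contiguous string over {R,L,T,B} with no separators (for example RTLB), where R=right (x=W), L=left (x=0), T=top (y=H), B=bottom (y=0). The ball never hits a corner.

1. t=1 → L at (0,3); v=(1,-1)
2. t=3 → B at (3,0); v=(1,1)
3. t=5 → T at (8,5); v=(1,-1)
4. t=3 → R at (11,2); v=(-1,-1)
5. t=2 → B at (9,0); v=(-1,1)

Final position: (9,0)
Wall sequence: LBTRB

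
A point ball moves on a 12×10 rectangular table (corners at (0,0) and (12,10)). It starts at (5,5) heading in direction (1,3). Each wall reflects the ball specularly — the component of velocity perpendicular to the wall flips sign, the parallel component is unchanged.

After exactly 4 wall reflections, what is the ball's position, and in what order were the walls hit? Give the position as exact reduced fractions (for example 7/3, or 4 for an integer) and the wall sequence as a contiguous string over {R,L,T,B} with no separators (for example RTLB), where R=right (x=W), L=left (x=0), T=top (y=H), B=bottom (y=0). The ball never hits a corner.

1. t=5/3 → T at (20/3,10); v=(1,-3)
2. t=10/3 → B at (10,0); v=(1,3)
3. t=2 → R at (12,6); v=(-1,3)
4. t=4/3 → T at (32/3,10); v=(-1,-3)

Final position: (32/3,10)
Wall sequence: TBRT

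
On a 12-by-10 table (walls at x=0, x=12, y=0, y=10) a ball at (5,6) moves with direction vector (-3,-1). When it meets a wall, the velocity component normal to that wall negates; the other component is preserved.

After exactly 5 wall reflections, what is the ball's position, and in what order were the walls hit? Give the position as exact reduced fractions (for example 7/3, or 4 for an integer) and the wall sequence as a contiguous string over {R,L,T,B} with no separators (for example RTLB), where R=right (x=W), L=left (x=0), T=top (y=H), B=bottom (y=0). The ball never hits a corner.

Final position: (12,23/3)
Wall sequence: LRBLR

1. t=5/3 → L at (0,13/3); v=(3,-1)
2. t=4 → R at (12,1/3); v=(-3,-1)
3. t=1/3 → B at (11,0); v=(-3,1)
4. t=11/3 → L at (0,11/3); v=(3,1)
5. t=4 → R at (12,23/3); v=(-3,1)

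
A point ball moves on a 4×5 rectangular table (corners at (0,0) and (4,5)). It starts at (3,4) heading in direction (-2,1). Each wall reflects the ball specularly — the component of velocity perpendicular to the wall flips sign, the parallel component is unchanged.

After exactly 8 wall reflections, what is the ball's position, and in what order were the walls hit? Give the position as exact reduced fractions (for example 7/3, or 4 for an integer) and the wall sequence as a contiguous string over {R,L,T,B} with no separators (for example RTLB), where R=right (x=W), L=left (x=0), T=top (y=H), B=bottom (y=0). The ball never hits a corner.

Final position: (3,5)
Wall sequence: TLRLBRLT

1. t=1 → T at (1,5); v=(-2,-1)
2. t=1/2 → L at (0,9/2); v=(2,-1)
3. t=2 → R at (4,5/2); v=(-2,-1)
4. t=2 → L at (0,1/2); v=(2,-1)
5. t=1/2 → B at (1,0); v=(2,1)
6. t=3/2 → R at (4,3/2); v=(-2,1)
7. t=2 → L at (0,7/2); v=(2,1)
8. t=3/2 → T at (3,5); v=(2,-1)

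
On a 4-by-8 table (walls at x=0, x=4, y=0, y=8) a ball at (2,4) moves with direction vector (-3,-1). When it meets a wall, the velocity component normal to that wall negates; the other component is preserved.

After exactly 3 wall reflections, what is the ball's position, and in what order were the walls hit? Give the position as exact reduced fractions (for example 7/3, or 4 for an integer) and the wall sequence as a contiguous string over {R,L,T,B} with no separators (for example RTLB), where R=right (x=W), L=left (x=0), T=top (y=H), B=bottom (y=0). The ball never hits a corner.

Final position: (0,2/3)
Wall sequence: LRL

1. t=2/3 → L at (0,10/3); v=(3,-1)
2. t=4/3 → R at (4,2); v=(-3,-1)
3. t=4/3 → L at (0,2/3); v=(3,-1)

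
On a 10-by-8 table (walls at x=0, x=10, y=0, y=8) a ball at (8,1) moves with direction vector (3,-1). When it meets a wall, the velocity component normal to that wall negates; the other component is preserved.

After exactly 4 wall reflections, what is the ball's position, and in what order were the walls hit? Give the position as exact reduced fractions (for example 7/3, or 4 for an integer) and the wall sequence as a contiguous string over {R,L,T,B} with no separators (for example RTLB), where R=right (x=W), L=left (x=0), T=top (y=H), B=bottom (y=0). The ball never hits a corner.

1. t=2/3 → R at (10,1/3); v=(-3,-1)
2. t=1/3 → B at (9,0); v=(-3,1)
3. t=3 → L at (0,3); v=(3,1)
4. t=10/3 → R at (10,19/3); v=(-3,1)

Final position: (10,19/3)
Wall sequence: RBLR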